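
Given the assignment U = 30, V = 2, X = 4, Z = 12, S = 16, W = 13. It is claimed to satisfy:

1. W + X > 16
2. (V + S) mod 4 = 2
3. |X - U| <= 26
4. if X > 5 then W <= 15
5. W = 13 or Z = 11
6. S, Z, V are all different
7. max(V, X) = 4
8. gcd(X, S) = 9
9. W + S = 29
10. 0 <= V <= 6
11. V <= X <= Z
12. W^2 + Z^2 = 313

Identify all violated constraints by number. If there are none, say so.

Constraint 8 does not hold.

1. W + X = 13 + 4 = 17; 17 > 16 — holds.
2. V + S = 18; 18 mod 4 = 2 — holds.
3. |4 - 30| = 26; 26 ≤ 26 — holds.
4. X = 4, not > 5; antecedent false, conditional vacuously true — holds.
5. W = 13 = 13 (first disjunct) — holds.
6. values 16, 12, 2 are pairwise distinct — holds.
7. max(2, 4) = 4 — holds.
8. gcd(4, 16) = 4, not 9 — fails.
9. W + S = 13 + 16 = 29 — holds.
10. V = 2 lies in [0, 6] — holds.
11. values 2 <= 4 <= 12 — holds.
12. W^2 + Z^2 = 13^2 + 12^2 = 169 + 144 = 313 — holds.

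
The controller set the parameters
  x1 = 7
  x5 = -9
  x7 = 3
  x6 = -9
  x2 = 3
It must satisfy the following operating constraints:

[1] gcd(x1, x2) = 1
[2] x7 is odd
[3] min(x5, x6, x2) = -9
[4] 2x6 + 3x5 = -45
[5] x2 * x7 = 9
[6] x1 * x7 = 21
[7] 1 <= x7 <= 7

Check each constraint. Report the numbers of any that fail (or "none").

Yes — all constraints hold.

[1] gcd(7, 3) = 1 — satisfied.
[2] x7 = 3 is odd — satisfied.
[3] min(-9, -9, 3) = -9 — satisfied.
[4] 2x6 + 3x5 = 2(-9) + 3(-9) = -45 — satisfied.
[5] x2 * x7 = 3 * 3 = 9 — satisfied.
[6] x1 * x7 = 7 * 3 = 21 — satisfied.
[7] x7 = 3 lies in [1, 7] — satisfied.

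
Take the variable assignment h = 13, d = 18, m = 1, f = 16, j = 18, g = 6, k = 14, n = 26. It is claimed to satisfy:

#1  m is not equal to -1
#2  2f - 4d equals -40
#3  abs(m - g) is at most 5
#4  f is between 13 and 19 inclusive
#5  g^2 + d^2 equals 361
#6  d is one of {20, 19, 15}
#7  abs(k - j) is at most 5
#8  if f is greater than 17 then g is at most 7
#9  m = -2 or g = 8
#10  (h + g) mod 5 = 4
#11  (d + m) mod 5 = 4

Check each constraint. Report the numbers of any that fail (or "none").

#1 m = 1, and 1 ≠ -1 — satisfied.
#2 2f - 4d = 2(16) - 4(18) = -40 — satisfied.
#3 abs(1 - 6) = 5; 5 ≤ 5 — satisfied.
#4 f = 16 lies in [13, 19] — satisfied.
#5 g^2 + d^2 = 6^2 + 18^2 = 36 + 324 = 360, not 361 — violated.
#6 d = 18 is not in {20, 19, 15} — violated.
#7 abs(14 - 18) = 4; 4 ≤ 5 — satisfied.
#8 f = 16, not > 17; antecedent false, conditional vacuously true — satisfied.
#9 m = 1 ≠ -2 and g = 6 ≠ 8; both disjuncts false — violated.
#10 h + g = 19; 19 mod 5 = 4 — satisfied.
#11 d + m = 19; 19 mod 5 = 4 — satisfied.

No — constraints 5, 6, and 9 are not satisfied.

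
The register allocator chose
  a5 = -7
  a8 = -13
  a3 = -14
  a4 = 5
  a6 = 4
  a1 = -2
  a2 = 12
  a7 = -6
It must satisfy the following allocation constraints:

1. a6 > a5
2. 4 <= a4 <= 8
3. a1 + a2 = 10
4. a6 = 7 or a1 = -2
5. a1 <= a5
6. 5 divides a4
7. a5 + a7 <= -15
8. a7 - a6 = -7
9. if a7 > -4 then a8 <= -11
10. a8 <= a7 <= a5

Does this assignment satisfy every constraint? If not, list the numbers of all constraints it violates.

1. a6 = 4, a5 = -7; 4 > -7  ✔
2. a4 = 5 lies in [4, 8]  ✔
3. a1 + a2 = -2 + 12 = 10  ✔
4. a6 = 4 ≠ 7, but a1 = -2 = -2 (second disjunct)  ✔
5. a1 = -2, a5 = -7; -2 > -7 (want ≤)  ✘
6. 5 / 5 = 1, so 5 divides 5  ✔
7. a5 + a7 = -7 + (-6) = -13; -13 > -15, bound -15 not met  ✘
8. a7 - a6 = -6 - 4 = -10, not -7  ✘
9. a7 = -6, not > -4; antecedent false, conditional vacuously true  ✔
10. values -13, -6, -7; a7 = -6 is not <= a5 = -7  ✘

No — constraints 5, 7, 8, and 10 are not satisfied.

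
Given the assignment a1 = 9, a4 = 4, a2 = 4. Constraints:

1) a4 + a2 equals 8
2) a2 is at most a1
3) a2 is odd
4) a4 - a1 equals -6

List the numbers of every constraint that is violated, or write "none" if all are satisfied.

Constraints 3 and 4 are violated.

1) a4 + a2 = 4 + 4 = 8  holds
2) a2 = 4, a1 = 9; 4 ≤ 9  holds
3) a2 = 4 is even  fails
4) a4 - a1 = 4 - 9 = -5, not -6  fails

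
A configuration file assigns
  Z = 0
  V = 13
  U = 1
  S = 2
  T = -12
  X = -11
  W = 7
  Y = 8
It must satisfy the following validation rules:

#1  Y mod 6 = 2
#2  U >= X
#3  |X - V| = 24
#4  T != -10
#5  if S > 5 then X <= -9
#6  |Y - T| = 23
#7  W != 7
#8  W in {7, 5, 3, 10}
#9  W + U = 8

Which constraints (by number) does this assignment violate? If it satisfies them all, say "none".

Constraints 6 and 7 are violated.

#1 8 mod 6 = 2 — OK.
#2 U = 1, X = -11; 1 ≥ -11 — OK.
#3 |-11 - 13| = 24 — OK.
#4 T = -12, and -12 ≠ -10 — OK.
#5 S = 2, not > 5; antecedent false, conditional vacuously true — OK.
#6 |8 - (-12)| = 20, not 23 — violated.
#7 W = 7, but 7 is required to differ — violated.
#8 W = 7 is in {7, 5, 3, 10} — OK.
#9 W + U = 7 + 1 = 8 — OK.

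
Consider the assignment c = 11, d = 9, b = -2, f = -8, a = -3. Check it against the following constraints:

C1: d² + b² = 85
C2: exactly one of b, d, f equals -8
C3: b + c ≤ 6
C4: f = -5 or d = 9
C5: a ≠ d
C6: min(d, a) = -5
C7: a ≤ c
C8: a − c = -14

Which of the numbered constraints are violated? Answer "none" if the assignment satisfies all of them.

Constraints 3 and 6 do not hold.

C1: d² + b² = 9² + (-2)² = 81 + 4 = 85  OK
C2: b=-2, d=9, f=-8; 1 of them equals -8  OK
C3: b + c = -2 + 11 = 9; 9 > 6, bound 6 not met  FAIL
C4: f = -8 ≠ -5, but d = 9 = 9 (second disjunct)  OK
C5: a = -3, d = 9; distinct  OK
C6: min(9, -3) = -3, not -5  FAIL
C7: a = -3, c = 11; -3 ≤ 11  OK
C8: a − c = -3 − 11 = -14  OK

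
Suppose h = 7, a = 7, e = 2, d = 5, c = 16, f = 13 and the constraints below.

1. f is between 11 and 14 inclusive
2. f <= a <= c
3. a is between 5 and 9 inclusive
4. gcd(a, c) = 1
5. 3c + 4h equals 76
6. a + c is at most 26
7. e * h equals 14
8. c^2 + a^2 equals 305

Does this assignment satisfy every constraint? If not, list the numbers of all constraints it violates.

1. f = 13 lies in [11, 14] — holds.
2. values 13, 7, 16; f = 13 is not <= a = 7 — fails.
3. a = 7 lies in [5, 9] — holds.
4. gcd(7, 16) = 1 — holds.
5. 3c + 4h = 3(16) + 4(7) = 76 — holds.
6. a + c = 7 + 16 = 23; 23 ≤ 26 — holds.
7. e * h = 2 * 7 = 14 — holds.
8. c^2 + a^2 = 16^2 + 7^2 = 256 + 49 = 305 — holds.

Constraint 2 does not hold.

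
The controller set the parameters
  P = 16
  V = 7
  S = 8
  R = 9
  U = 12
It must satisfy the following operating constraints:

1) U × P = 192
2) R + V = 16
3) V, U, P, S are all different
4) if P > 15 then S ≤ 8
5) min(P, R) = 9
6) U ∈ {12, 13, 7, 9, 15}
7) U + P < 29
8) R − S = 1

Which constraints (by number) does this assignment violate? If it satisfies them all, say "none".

1) U × P = 12 × 16 = 192 — OK.
2) R + V = 9 + 7 = 16 — OK.
3) values 7, 12, 16, 8 are pairwise distinct — OK.
4) P = 16 > 15, so we need S ≤ 8; S = 8 ≤ 8 — OK.
5) min(16, 9) = 9 — OK.
6) U = 12 is in {12, 13, 7, 9, 15} — OK.
7) U + P = 12 + 16 = 28; 28 < 29 — OK.
8) R − S = 9 − 8 = 1 — OK.

Yes — all constraints hold.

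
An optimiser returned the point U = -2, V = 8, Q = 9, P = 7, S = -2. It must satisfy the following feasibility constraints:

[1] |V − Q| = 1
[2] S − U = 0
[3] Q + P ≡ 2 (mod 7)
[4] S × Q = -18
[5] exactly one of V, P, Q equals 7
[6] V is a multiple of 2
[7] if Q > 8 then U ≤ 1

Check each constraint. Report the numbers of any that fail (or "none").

No violations.

[1] |8 − 9| = 1 — holds.
[2] S − U = -2 − (-2) = 0 — holds.
[3] Q + P = 16; 16 mod 7 = 2 — holds.
[4] S × Q = -2 × 9 = -18 — holds.
[5] V=8, P=7, Q=9; 1 of them equals 7 — holds.
[6] 8 / 2 = 4, so 2 divides 8 — holds.
[7] Q = 9 > 8, so we need U ≤ 1; U = -2 ≤ 1 — holds.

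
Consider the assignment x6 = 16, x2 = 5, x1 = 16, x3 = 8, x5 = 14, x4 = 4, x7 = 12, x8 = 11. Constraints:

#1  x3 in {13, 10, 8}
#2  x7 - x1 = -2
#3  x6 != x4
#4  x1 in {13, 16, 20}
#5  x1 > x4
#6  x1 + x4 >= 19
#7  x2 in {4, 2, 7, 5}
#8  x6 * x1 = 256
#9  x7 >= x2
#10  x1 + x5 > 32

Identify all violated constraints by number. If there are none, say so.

#1 x3 = 8 is in {13, 10, 8} — holds.
#2 x7 - x1 = 12 - 16 = -4, not -2 — fails.
#3 x6 = 16, x4 = 4; distinct — holds.
#4 x1 = 16 is in {13, 16, 20} — holds.
#5 x1 = 16, x4 = 4; 16 > 4 — holds.
#6 x1 + x4 = 16 + 4 = 20; 20 ≥ 19 — holds.
#7 x2 = 5 is in {4, 2, 7, 5} — holds.
#8 x6 * x1 = 16 * 16 = 256 — holds.
#9 x7 = 12, x2 = 5; 12 ≥ 5 — holds.
#10 x1 + x5 = 16 + 14 = 30; 30 ≤ 32, bound 32 not met — fails.

The assignment fails constraints 2, 10.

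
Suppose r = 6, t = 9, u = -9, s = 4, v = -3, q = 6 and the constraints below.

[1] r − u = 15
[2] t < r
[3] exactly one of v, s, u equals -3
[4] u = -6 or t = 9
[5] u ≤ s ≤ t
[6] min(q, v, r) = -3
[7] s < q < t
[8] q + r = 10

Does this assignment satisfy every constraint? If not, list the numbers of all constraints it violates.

Constraints 2 and 8 do not hold.

[1] r − u = 6 − (-9) = 15 — satisfied.
[2] t = 9, r = 6; 9 ≥ 6 (want <) — violated.
[3] v=-3, s=4, u=-9; 1 of them equals -3 — satisfied.
[4] u = -9 ≠ -6, but t = 9 = 9 (second disjunct) — satisfied.
[5] values -9 ≤ 4 ≤ 9 — satisfied.
[6] min(6, -3, 6) = -3 — satisfied.
[7] values 4 < 6 < 9 — satisfied.
[8] q + r = 6 + 6 = 12, not 10 — violated.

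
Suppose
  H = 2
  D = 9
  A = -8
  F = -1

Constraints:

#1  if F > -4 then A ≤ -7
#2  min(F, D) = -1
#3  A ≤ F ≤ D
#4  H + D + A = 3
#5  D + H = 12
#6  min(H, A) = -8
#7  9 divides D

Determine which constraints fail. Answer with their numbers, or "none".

The assignment fails constraint 5.

#1 F = -1 > -4, so we need A ≤ -7; A = -8 ≤ -7 — holds.
#2 min(-1, 9) = -1 — holds.
#3 values -8 ≤ -1 ≤ 9 — holds.
#4 H + D + A = 2 + 9 + (-8) = 3 — holds.
#5 D + H = 9 + 2 = 11, not 12 — fails.
#6 min(2, -8) = -8 — holds.
#7 9 / 9 = 1, so 9 divides 9 — holds.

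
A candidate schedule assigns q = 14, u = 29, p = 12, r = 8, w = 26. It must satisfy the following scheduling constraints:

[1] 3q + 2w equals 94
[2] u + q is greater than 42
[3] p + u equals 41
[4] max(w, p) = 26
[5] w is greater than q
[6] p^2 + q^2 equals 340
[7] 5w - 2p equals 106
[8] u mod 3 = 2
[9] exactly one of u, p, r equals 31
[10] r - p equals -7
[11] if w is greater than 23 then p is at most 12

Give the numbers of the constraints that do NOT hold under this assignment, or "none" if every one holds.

[1] 3q + 2w = 3(14) + 2(26) = 94 — OK.
[2] u + q = 29 + 14 = 43; 43 > 42 — OK.
[3] p + u = 12 + 29 = 41 — OK.
[4] max(26, 12) = 26 — OK.
[5] w = 26, q = 14; 26 > 14 — OK.
[6] p^2 + q^2 = 12^2 + 14^2 = 144 + 196 = 340 — OK.
[7] 5w - 2p = 5(26) - 2(12) = 106 — OK.
[8] 29 mod 3 = 2 — OK.
[9] u=29, p=12, r=8; 0 of them equal 31, not exactly one — violated.
[10] r - p = 8 - 12 = -4, not -7 — violated.
[11] w = 26 > 23, so we need p ≤ 12; p = 12 ≤ 12 — OK.

Constraints 9 and 10 do not hold.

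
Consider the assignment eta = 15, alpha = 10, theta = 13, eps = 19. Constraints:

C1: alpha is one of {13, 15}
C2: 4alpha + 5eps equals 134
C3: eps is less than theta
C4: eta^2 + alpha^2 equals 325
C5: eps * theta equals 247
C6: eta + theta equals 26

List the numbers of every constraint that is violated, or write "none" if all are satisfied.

C1: alpha = 10 is not in {13, 15} — violated.
C2: 4alpha + 5eps = 4(10) + 5(19) = 135, not 134 — violated.
C3: eps = 19, theta = 13; 19 ≥ 13 (want <) — violated.
C4: eta^2 + alpha^2 = 15^2 + 10^2 = 225 + 100 = 325 — satisfied.
C5: eps * theta = 19 * 13 = 247 — satisfied.
C6: eta + theta = 15 + 13 = 28, not 26 — violated.

Constraints 1, 2, 3, and 6 do not hold.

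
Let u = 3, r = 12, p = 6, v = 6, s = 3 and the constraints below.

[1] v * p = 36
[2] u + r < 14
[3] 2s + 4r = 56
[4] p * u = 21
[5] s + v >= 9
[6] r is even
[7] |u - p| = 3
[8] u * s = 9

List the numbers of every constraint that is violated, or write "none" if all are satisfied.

[1] v * p = 6 * 6 = 36  ✓
[2] u + r = 3 + 12 = 15; 15 ≥ 14, bound 14 not met  ✗
[3] 2s + 4r = 2(3) + 4(12) = 54, not 56  ✗
[4] p * u = 6 * 3 = 18, not 21  ✗
[5] s + v = 3 + 6 = 9; 9 ≥ 9  ✓
[6] r = 12 is even  ✓
[7] |3 - 6| = 3  ✓
[8] u * s = 3 * 3 = 9  ✓

Constraints 2, 3, and 4 do not hold.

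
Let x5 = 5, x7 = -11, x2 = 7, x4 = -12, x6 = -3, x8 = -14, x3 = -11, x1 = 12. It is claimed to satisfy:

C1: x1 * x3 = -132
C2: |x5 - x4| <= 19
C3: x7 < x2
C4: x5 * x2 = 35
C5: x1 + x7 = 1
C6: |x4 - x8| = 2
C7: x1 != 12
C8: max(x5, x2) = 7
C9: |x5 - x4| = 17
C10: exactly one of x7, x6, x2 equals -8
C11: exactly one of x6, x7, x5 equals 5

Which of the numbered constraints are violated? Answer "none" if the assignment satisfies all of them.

The assignment fails constraints 7, 10.

C1: x1 * x3 = 12 * (-11) = -132  true
C2: |5 - (-12)| = 17; 17 ≤ 19  true
C3: x7 = -11, x2 = 7; -11 < 7  true
C4: x5 * x2 = 5 * 7 = 35  true
C5: x1 + x7 = 12 + (-11) = 1  true
C6: |-12 - (-14)| = 2  true
C7: x1 = 12, but 12 is required to differ  false
C8: max(5, 7) = 7  true
C9: |5 - (-12)| = 17  true
C10: x7=-11, x6=-3, x2=7; 0 of them equal -8, not exactly one  false
C11: x6=-3, x7=-11, x5=5; 1 of them equals 5  true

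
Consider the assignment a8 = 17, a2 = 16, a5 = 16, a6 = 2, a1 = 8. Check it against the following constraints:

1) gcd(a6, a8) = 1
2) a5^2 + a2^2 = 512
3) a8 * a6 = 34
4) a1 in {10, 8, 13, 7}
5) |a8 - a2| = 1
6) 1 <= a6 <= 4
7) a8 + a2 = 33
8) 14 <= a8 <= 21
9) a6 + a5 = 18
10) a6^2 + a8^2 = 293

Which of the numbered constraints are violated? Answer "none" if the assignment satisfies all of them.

No violations.

1) gcd(2, 17) = 1 — satisfied.
2) a5^2 + a2^2 = 16^2 + 16^2 = 256 + 256 = 512 — satisfied.
3) a8 * a6 = 17 * 2 = 34 — satisfied.
4) a1 = 8 is in {10, 8, 13, 7} — satisfied.
5) |17 - 16| = 1 — satisfied.
6) a6 = 2 lies in [1, 4] — satisfied.
7) a8 + a2 = 17 + 16 = 33 — satisfied.
8) a8 = 17 lies in [14, 21] — satisfied.
9) a6 + a5 = 2 + 16 = 18 — satisfied.
10) a6^2 + a8^2 = 2^2 + 17^2 = 4 + 289 = 293 — satisfied.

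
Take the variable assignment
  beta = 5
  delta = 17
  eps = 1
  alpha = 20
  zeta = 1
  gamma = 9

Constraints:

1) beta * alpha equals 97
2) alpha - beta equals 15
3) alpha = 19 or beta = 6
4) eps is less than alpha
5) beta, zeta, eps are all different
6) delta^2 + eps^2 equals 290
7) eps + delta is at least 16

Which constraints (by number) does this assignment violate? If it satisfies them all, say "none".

Constraints 1, 3, 5 do not hold.

1) beta * alpha = 5 * 20 = 100, not 97 — fails.
2) alpha - beta = 20 - 5 = 15 — holds.
3) alpha = 20 ≠ 19 and beta = 5 ≠ 6; both disjuncts false — fails.
4) eps = 1, alpha = 20; 1 < 20 — holds.
5) zeta = eps = 1, not all different — fails.
6) delta^2 + eps^2 = 17^2 + 1^2 = 289 + 1 = 290 — holds.
7) eps + delta = 1 + 17 = 18; 18 ≥ 16 — holds.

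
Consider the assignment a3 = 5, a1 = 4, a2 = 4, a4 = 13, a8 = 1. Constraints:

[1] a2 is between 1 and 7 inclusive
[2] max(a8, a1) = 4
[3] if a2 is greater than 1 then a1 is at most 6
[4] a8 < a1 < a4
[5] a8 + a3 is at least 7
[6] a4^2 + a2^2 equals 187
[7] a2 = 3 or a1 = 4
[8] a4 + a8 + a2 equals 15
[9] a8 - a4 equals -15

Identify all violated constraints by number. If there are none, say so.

Constraints 5, 6, 8, and 9 are violated.

[1] a2 = 4 lies in [1, 7]  ✓
[2] max(1, 4) = 4  ✓
[3] a2 = 4 > 1, so we need a1 ≤ 6; a1 = 4 ≤ 6  ✓
[4] values 1 < 4 < 13  ✓
[5] a8 + a3 = 1 + 5 = 6; 6 < 7, bound 7 not met  ✗
[6] a4^2 + a2^2 = 13^2 + 4^2 = 169 + 16 = 185, not 187  ✗
[7] a2 = 4 ≠ 3, but a1 = 4 = 4 (second disjunct)  ✓
[8] a4 + a8 + a2 = 13 + 1 + 4 = 18, not 15  ✗
[9] a8 - a4 = 1 - 13 = -12, not -15  ✗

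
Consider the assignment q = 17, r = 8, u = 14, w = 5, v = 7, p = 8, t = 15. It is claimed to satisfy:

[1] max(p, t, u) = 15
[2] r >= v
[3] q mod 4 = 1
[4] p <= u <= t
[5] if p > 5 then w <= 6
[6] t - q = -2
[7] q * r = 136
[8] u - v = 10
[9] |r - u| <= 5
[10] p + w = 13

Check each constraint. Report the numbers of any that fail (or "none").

Constraints 8 and 9 are violated.

[1] max(8, 15, 14) = 15 — OK.
[2] r = 8, v = 7; 8 ≥ 7 — OK.
[3] 17 mod 4 = 1 — OK.
[4] values 8 <= 14 <= 15 — OK.
[5] p = 8 > 5, so we need w ≤ 6; w = 5 ≤ 6 — OK.
[6] t - q = 15 - 17 = -2 — OK.
[7] q * r = 17 * 8 = 136 — OK.
[8] u - v = 14 - 7 = 7, not 10 — violated.
[9] |8 - 14| = 6; 6 > 5, exceeds bound 5 — violated.
[10] p + w = 8 + 5 = 13 — OK.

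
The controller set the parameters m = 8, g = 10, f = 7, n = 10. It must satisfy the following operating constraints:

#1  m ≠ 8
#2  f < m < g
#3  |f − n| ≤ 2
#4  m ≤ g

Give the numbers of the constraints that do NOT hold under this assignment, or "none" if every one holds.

#1 m = 8, but 8 is required to differ — fails.
#2 values 7 < 8 < 10 — holds.
#3 |7 − 10| = 3; 3 > 2, exceeds bound 2 — fails.
#4 m = 8, g = 10; 8 ≤ 10 — holds.

Constraints 1, 3 do not hold.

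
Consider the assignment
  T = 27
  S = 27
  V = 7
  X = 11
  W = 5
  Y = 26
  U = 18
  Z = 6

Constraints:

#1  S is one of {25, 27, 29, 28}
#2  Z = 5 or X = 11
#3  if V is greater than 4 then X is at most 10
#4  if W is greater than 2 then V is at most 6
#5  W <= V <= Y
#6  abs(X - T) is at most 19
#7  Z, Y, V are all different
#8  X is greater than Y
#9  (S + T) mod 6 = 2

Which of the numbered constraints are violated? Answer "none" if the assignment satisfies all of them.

#1 S = 27 is in {25, 27, 29, 28} — holds.
#2 Z = 6 ≠ 5, but X = 11 = 11 (second disjunct) — holds.
#3 V = 7 > 4, so we need X ≤ 10; but X = 11 > 10 — fails.
#4 W = 5 > 2, so we need V ≤ 6; but V = 7 > 6 — fails.
#5 values 5 <= 7 <= 26 — holds.
#6 abs(11 - 27) = 16; 16 ≤ 19 — holds.
#7 values 6, 26, 7 are pairwise distinct — holds.
#8 X = 11, Y = 26; 11 ≤ 26 (want >) — fails.
#9 S + T = 54; 54 mod 6 = 0, not 2 — fails.

The assignment fails constraints 3, 4, 8, and 9.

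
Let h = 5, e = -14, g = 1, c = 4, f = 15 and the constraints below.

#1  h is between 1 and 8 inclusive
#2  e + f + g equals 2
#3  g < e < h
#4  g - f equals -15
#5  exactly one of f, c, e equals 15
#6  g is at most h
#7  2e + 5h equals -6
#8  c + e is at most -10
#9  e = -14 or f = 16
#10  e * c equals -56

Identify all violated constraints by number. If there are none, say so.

Constraints 3, 4, and 7 are violated.

#1 h = 5 lies in [1, 8] — holds.
#2 e + f + g = -14 + 15 + 1 = 2 — holds.
#3 values 1, -14, 5; g = 1 is not < e = -14 — fails.
#4 g - f = 1 - 15 = -14, not -15 — fails.
#5 f=15, c=4, e=-14; 1 of them equals 15 — holds.
#6 g = 1, h = 5; 1 ≤ 5 — holds.
#7 2e + 5h = 2(-14) + 5(5) = -3, not -6 — fails.
#8 c + e = 4 + (-14) = -10; -10 ≤ -10 — holds.
#9 e = -14 = -14 (first disjunct) — holds.
#10 e * c = -14 * 4 = -56 — holds.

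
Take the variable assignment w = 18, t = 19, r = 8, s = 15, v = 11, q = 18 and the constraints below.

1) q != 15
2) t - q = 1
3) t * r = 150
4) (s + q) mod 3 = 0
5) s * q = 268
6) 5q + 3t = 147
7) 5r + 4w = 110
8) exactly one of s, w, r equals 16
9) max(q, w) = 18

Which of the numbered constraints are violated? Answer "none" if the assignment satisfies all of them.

Constraints 3, 5, 7, 8 do not hold.

1) q = 18, and 18 ≠ 15 — satisfied.
2) t - q = 19 - 18 = 1 — satisfied.
3) t * r = 19 * 8 = 152, not 150 — violated.
4) s + q = 33; 33 mod 3 = 0 — satisfied.
5) s * q = 15 * 18 = 270, not 268 — violated.
6) 5q + 3t = 5(18) + 3(19) = 147 — satisfied.
7) 5r + 4w = 5(8) + 4(18) = 112, not 110 — violated.
8) s=15, w=18, r=8; 0 of them equal 16, not exactly one — violated.
9) max(18, 18) = 18 — satisfied.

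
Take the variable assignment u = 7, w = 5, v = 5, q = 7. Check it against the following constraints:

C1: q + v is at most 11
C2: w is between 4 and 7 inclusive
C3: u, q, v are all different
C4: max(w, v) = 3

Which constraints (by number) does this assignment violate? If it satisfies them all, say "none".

Constraints 1, 3, 4 do not hold.

C1: q + v = 7 + 5 = 12; 12 > 11, bound 11 not met  false
C2: w = 5 lies in [4, 7]  true
C3: u = q = 7, not all different  false
C4: max(5, 5) = 5, not 3  false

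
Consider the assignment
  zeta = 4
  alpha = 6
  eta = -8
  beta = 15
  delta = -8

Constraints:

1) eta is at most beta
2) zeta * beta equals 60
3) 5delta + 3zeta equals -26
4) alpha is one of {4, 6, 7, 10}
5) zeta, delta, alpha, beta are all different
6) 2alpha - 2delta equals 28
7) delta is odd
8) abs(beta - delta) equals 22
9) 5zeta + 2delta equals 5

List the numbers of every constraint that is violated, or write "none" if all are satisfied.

Constraints 3, 7, 8, 9 do not hold.

1) eta = -8, beta = 15; -8 ≤ 15  holds
2) zeta * beta = 4 * 15 = 60  holds
3) 5delta + 3zeta = 5(-8) + 3(4) = -28, not -26  fails
4) alpha = 6 is in {4, 6, 7, 10}  holds
5) values 4, -8, 6, 15 are pairwise distinct  holds
6) 2alpha - 2delta = 2(6) - 2(-8) = 28  holds
7) delta = -8 is even  fails
8) abs(15 - (-8)) = 23, not 22  fails
9) 5zeta + 2delta = 5(4) + 2(-8) = 4, not 5  fails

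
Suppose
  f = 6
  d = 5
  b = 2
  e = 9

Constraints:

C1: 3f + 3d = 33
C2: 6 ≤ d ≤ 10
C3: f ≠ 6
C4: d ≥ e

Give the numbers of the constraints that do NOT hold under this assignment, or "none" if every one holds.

C1: 3f + 3d = 3(6) + 3(5) = 33 — OK.
C2: d = 5 is outside [6, 10] — violated.
C3: f = 6, but 6 is required to differ — violated.
C4: d = 5, e = 9; 5 < 9 (want ≥) — violated.

Constraints 2, 3, and 4 are violated.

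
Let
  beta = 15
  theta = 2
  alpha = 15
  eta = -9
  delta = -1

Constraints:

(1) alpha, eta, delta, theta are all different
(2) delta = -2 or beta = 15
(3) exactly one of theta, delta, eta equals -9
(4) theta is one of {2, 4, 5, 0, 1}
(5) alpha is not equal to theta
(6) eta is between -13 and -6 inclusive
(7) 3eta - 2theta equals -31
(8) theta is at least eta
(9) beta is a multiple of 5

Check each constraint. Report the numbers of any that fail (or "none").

None — every constraint holds.

(1) values 15, -9, -1, 2 are pairwise distinct — satisfied.
(2) delta = -1 ≠ -2, but beta = 15 = 15 (second disjunct) — satisfied.
(3) theta=2, delta=-1, eta=-9; 1 of them equals -9 — satisfied.
(4) theta = 2 is in {2, 4, 5, 0, 1} — satisfied.
(5) alpha = 15, theta = 2; distinct — satisfied.
(6) eta = -9 lies in [-13, -6] — satisfied.
(7) 3eta - 2theta = 3(-9) - 2(2) = -31 — satisfied.
(8) theta = 2, eta = -9; 2 ≥ -9 — satisfied.
(9) 15 / 5 = 3, so 5 divides 15 — satisfied.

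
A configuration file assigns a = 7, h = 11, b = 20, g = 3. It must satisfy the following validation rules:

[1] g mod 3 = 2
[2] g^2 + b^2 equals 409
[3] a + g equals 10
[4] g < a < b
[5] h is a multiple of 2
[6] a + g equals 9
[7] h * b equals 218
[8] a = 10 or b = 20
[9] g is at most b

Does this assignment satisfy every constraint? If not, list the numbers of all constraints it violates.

Constraints 1, 5, 6, and 7 are violated.

[1] 3 mod 3 = 0, not 2  no
[2] g^2 + b^2 = 3^2 + 20^2 = 9 + 400 = 409  yes
[3] a + g = 7 + 3 = 10  yes
[4] values 3 < 7 < 20  yes
[5] 11 = 2*5 + 1, so 2 does not divide 11  no
[6] a + g = 7 + 3 = 10, not 9  no
[7] h * b = 11 * 20 = 220, not 218  no
[8] a = 7 ≠ 10, but b = 20 = 20 (second disjunct)  yes
[9] g = 3, b = 20; 3 ≤ 20  yes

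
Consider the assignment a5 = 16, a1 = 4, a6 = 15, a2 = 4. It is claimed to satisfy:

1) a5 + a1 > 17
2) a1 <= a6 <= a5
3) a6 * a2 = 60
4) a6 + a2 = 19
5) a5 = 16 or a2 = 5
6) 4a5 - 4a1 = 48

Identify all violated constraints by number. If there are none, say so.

1) a5 + a1 = 16 + 4 = 20; 20 > 17  OK
2) values 4 <= 15 <= 16  OK
3) a6 * a2 = 15 * 4 = 60  OK
4) a6 + a2 = 15 + 4 = 19  OK
5) a5 = 16 = 16 (first disjunct)  OK
6) 4a5 - 4a1 = 4(16) - 4(4) = 48  OK

All constraints are satisfied.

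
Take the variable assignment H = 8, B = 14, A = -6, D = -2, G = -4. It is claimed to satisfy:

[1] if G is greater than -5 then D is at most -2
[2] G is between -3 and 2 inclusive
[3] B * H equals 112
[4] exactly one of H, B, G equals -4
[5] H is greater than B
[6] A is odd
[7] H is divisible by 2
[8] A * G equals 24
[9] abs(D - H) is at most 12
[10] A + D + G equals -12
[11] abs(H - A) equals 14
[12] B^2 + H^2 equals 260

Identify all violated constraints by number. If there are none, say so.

The assignment fails constraints 2, 5, and 6.

[1] G = -4 > -5, so we need D ≤ -2; D = -2 ≤ -2  OK
[2] G = -4 is outside [-3, 2]  FAIL
[3] B * H = 14 * 8 = 112  OK
[4] H=8, B=14, G=-4; 1 of them equals -4  OK
[5] H = 8, B = 14; 8 ≤ 14 (want >)  FAIL
[6] A = -6 is even  FAIL
[7] 8 / 2 = 4, so 2 divides 8  OK
[8] A * G = -6 * (-4) = 24  OK
[9] abs(-2 - 8) = 10; 10 ≤ 12  OK
[10] A + D + G = -6 + (-2) + (-4) = -12  OK
[11] abs(8 - (-6)) = 14  OK
[12] B^2 + H^2 = 14^2 + 8^2 = 196 + 64 = 260  OK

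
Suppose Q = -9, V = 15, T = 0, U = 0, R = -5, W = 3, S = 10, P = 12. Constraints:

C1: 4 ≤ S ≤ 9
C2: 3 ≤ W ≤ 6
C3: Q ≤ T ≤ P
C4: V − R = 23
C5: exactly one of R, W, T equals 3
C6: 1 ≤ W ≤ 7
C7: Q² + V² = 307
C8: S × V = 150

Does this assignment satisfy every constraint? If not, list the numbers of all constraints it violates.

C1: S = 10 is outside [4, 9] — fails.
C2: W = 3 lies in [3, 6] — holds.
C3: values -9 ≤ 0 ≤ 12 — holds.
C4: V − R = 15 − (-5) = 20, not 23 — fails.
C5: R=-5, W=3, T=0; 1 of them equals 3 — holds.
C6: W = 3 lies in [1, 7] — holds.
C7: Q² + V² = (-9)² + 15² = 81 + 225 = 306, not 307 — fails.
C8: S × V = 10 × 15 = 150 — holds.

The assignment fails constraints 1, 4, and 7.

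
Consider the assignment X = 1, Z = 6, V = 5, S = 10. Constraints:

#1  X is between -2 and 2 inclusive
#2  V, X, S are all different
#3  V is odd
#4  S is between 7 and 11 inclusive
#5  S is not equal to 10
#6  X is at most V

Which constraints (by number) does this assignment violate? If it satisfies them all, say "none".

#1 X = 1 lies in [-2, 2] — OK.
#2 values 5, 1, 10 are pairwise distinct — OK.
#3 V = 5 is odd — OK.
#4 S = 10 lies in [7, 11] — OK.
#5 S = 10, but 10 is required to differ — violated.
#6 X = 1, V = 5; 1 ≤ 5 — OK.

Constraint 5 is violated.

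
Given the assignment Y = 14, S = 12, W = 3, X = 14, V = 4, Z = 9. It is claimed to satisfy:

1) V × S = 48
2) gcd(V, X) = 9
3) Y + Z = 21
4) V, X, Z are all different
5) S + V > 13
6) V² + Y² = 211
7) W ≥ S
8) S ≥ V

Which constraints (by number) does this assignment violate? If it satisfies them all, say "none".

1) V × S = 4 × 12 = 48 — satisfied.
2) gcd(4, 14) = 2, not 9 — violated.
3) Y + Z = 14 + 9 = 23, not 21 — violated.
4) values 4, 14, 9 are pairwise distinct — satisfied.
5) S + V = 12 + 4 = 16; 16 > 13 — satisfied.
6) V² + Y² = 4² + 14² = 16 + 196 = 212, not 211 — violated.
7) W = 3, S = 12; 3 < 12 (want ≥) — violated.
8) S = 12, V = 4; 12 ≥ 4 — satisfied.

No — constraints 2, 3, 6, and 7 are not satisfied.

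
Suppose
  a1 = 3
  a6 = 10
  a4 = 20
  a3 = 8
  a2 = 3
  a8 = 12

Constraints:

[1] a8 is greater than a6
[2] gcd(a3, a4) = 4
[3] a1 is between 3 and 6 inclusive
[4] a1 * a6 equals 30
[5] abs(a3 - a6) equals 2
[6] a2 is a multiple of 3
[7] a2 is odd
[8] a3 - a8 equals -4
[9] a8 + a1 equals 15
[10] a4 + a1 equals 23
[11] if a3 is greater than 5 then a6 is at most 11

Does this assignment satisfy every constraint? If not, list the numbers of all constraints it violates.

[1] a8 = 12, a6 = 10; 12 > 10  ✔
[2] gcd(8, 20) = 4  ✔
[3] a1 = 3 lies in [3, 6]  ✔
[4] a1 * a6 = 3 * 10 = 30  ✔
[5] abs(8 - 10) = 2  ✔
[6] 3 / 3 = 1, so 3 divides 3  ✔
[7] a2 = 3 is odd  ✔
[8] a3 - a8 = 8 - 12 = -4  ✔
[9] a8 + a1 = 12 + 3 = 15  ✔
[10] a4 + a1 = 20 + 3 = 23  ✔
[11] a3 = 8 > 5, so we need a6 ≤ 11; a6 = 10 ≤ 11  ✔

All constraints are satisfied.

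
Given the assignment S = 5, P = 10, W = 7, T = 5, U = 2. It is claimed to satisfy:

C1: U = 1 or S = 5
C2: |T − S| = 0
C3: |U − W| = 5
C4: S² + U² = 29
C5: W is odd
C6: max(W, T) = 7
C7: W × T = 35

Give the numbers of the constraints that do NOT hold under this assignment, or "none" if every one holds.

The assignment satisfies every constraint.

C1: U = 2 ≠ 1, but S = 5 = 5 (second disjunct) — holds.
C2: |5 − 5| = 0 — holds.
C3: |2 − 7| = 5 — holds.
C4: S² + U² = 5² + 2² = 25 + 4 = 29 — holds.
C5: W = 7 is odd — holds.
C6: max(7, 5) = 7 — holds.
C7: W × T = 7 × 5 = 35 — holds.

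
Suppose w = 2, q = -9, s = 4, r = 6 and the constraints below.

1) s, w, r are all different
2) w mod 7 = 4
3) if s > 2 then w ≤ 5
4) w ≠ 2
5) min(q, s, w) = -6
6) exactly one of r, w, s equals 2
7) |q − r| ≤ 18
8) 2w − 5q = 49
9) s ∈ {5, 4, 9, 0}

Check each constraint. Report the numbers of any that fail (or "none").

1) values 4, 2, 6 are pairwise distinct — satisfied.
2) 2 mod 7 = 2, not 4 — violated.
3) s = 4 > 2, so we need w ≤ 5; w = 2 ≤ 5 — satisfied.
4) w = 2, but 2 is required to differ — violated.
5) min(-9, 4, 2) = -9, not -6 — violated.
6) r=6, w=2, s=4; 1 of them equals 2 — satisfied.
7) |-9 − 6| = 15; 15 ≤ 18 — satisfied.
8) 2w − 5q = 2(2) − 5(-9) = 49 — satisfied.
9) s = 4 is in {5, 4, 9, 0} — satisfied.

Violated: 2, 4, 5.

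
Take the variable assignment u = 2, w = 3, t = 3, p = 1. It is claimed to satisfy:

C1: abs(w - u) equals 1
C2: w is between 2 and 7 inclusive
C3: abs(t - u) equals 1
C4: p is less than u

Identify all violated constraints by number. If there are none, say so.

None — every constraint holds.

C1: abs(3 - 2) = 1 — holds.
C2: w = 3 lies in [2, 7] — holds.
C3: abs(3 - 2) = 1 — holds.
C4: p = 1, u = 2; 1 < 2 — holds.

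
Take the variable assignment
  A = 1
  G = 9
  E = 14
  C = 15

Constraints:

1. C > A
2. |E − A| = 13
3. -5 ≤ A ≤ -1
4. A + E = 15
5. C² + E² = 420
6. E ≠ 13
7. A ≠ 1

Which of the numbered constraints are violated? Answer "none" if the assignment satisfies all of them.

1. C = 15, A = 1; 15 > 1  ✔
2. |14 − 1| = 13  ✔
3. A = 1 is outside [-5, -1]  ✘
4. A + E = 1 + 14 = 15  ✔
5. C² + E² = 15² + 14² = 225 + 196 = 421, not 420  ✘
6. E = 14, and 14 ≠ 13  ✔
7. A = 1, but 1 is required to differ  ✘

Violated: 3, 5, 7.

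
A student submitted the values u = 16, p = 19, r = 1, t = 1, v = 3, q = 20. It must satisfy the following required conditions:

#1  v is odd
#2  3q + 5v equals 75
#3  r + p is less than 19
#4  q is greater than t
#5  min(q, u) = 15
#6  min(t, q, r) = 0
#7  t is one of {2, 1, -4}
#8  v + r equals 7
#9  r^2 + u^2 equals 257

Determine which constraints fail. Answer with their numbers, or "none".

Violated: 3, 5, 6, and 8.

#1 v = 3 is odd  OK
#2 3q + 5v = 3(20) + 5(3) = 75  OK
#3 r + p = 1 + 19 = 20; 20 ≥ 19, bound 19 not met  FAIL
#4 q = 20, t = 1; 20 > 1  OK
#5 min(20, 16) = 16, not 15  FAIL
#6 min(1, 20, 1) = 1, not 0  FAIL
#7 t = 1 is in {2, 1, -4}  OK
#8 v + r = 3 + 1 = 4, not 7  FAIL
#9 r^2 + u^2 = 1^2 + 16^2 = 1 + 256 = 257  OK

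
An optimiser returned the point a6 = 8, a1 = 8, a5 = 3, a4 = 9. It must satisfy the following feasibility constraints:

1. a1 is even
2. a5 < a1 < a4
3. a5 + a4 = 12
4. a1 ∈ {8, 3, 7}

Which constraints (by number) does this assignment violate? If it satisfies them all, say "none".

None — every constraint holds.

1. a1 = 8 is even  yes
2. values 3 < 8 < 9  yes
3. a5 + a4 = 3 + 9 = 12  yes
4. a1 = 8 is in {8, 3, 7}  yes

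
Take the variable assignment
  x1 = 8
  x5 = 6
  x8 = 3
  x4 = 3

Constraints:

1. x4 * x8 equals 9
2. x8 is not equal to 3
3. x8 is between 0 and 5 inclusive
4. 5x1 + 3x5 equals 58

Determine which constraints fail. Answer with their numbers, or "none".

1. x4 * x8 = 3 * 3 = 9 — holds.
2. x8 = 3, but 3 is required to differ — fails.
3. x8 = 3 lies in [0, 5] — holds.
4. 5x1 + 3x5 = 5(8) + 3(6) = 58 — holds.

Violated: 2.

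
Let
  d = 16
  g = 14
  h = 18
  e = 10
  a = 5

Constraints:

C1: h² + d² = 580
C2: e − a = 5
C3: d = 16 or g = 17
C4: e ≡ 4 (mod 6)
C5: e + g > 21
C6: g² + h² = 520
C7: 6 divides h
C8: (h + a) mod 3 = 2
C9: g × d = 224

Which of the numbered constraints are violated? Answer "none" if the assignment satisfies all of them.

C1: h² + d² = 18² + 16² = 324 + 256 = 580  yes
C2: e − a = 10 − 5 = 5  yes
C3: d = 16 = 16 (first disjunct)  yes
C4: 10 mod 6 = 4  yes
C5: e + g = 10 + 14 = 24; 24 > 21  yes
C6: g² + h² = 14² + 18² = 196 + 324 = 520  yes
C7: 18 / 6 = 3, so 6 divides 18  yes
C8: h + a = 23; 23 mod 3 = 2  yes
C9: g × d = 14 × 16 = 224  yes

The assignment satisfies every constraint.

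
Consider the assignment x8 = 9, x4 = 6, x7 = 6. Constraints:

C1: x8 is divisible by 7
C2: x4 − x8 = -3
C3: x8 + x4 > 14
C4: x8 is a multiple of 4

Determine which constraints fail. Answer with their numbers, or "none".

No — constraints 1, 4 are not satisfied.

C1: 9 = 7×1 + 2, so 7 does not divide 9  false
C2: x4 − x8 = 6 − 9 = -3  true
C3: x8 + x4 = 9 + 6 = 15; 15 > 14  true
C4: 9 = 4×2 + 1, so 4 does not divide 9  false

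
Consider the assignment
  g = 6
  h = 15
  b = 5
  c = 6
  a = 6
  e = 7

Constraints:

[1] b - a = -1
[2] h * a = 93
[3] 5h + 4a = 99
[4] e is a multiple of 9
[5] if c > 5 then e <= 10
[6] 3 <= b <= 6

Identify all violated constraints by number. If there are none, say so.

The assignment fails constraints 2 and 4.

[1] b - a = 5 - 6 = -1  OK
[2] h * a = 15 * 6 = 90, not 93  FAIL
[3] 5h + 4a = 5(15) + 4(6) = 99  OK
[4] 7 = 9*0 + 7, so 9 does not divide 7  FAIL
[5] c = 6 > 5, so we need e ≤ 10; e = 7 ≤ 10  OK
[6] b = 5 lies in [3, 6]  OK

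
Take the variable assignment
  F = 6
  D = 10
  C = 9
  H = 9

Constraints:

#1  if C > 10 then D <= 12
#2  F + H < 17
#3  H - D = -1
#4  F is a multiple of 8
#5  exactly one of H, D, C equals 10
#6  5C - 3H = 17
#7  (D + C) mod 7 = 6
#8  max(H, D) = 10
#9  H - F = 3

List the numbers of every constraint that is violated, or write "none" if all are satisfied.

The assignment fails constraints 4, 6, and 7.

#1 C = 9, not > 10; antecedent false, conditional vacuously true — satisfied.
#2 F + H = 6 + 9 = 15; 15 < 17 — satisfied.
#3 H - D = 9 - 10 = -1 — satisfied.
#4 6 = 8*0 + 6, so 8 does not divide 6 — violated.
#5 H=9, D=10, C=9; 1 of them equals 10 — satisfied.
#6 5C - 3H = 5(9) - 3(9) = 18, not 17 — violated.
#7 D + C = 19; 19 mod 7 = 5, not 6 — violated.
#8 max(9, 10) = 10 — satisfied.
#9 H - F = 9 - 6 = 3 — satisfied.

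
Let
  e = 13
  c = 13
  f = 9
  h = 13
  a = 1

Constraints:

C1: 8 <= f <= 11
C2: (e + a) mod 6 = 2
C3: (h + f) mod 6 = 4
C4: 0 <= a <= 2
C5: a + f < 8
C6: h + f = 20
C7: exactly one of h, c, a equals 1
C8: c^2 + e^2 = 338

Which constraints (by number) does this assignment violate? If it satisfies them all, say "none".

C1: f = 9 lies in [8, 11] — satisfied.
C2: e + a = 14; 14 mod 6 = 2 — satisfied.
C3: h + f = 22; 22 mod 6 = 4 — satisfied.
C4: a = 1 lies in [0, 2] — satisfied.
C5: a + f = 1 + 9 = 10; 10 ≥ 8, bound 8 not met — violated.
C6: h + f = 13 + 9 = 22, not 20 — violated.
C7: h=13, c=13, a=1; 1 of them equals 1 — satisfied.
C8: c^2 + e^2 = 13^2 + 13^2 = 169 + 169 = 338 — satisfied.

Constraints 5, 6 are violated.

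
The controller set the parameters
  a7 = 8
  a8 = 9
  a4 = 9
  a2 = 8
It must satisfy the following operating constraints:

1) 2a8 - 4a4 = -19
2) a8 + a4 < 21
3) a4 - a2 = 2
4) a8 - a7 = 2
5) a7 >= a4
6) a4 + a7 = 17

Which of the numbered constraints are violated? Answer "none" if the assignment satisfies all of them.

No — constraints 1, 3, 4, 5 are not satisfied.

1) 2a8 - 4a4 = 2(9) - 4(9) = -18, not -19  false
2) a8 + a4 = 9 + 9 = 18; 18 < 21  true
3) a4 - a2 = 9 - 8 = 1, not 2  false
4) a8 - a7 = 9 - 8 = 1, not 2  false
5) a7 = 8, a4 = 9; 8 < 9 (want ≥)  false
6) a4 + a7 = 9 + 8 = 17  true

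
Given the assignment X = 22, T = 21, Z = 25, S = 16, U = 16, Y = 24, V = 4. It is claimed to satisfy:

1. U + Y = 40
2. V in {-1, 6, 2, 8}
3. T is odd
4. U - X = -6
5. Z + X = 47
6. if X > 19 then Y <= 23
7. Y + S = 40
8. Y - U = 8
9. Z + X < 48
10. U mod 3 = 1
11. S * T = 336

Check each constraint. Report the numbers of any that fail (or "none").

1. U + Y = 16 + 24 = 40 — satisfied.
2. V = 4 is not in {-1, 6, 2, 8} — violated.
3. T = 21 is odd — satisfied.
4. U - X = 16 - 22 = -6 — satisfied.
5. Z + X = 25 + 22 = 47 — satisfied.
6. X = 22 > 19, so we need Y ≤ 23; but Y = 24 > 23 — violated.
7. Y + S = 24 + 16 = 40 — satisfied.
8. Y - U = 24 - 16 = 8 — satisfied.
9. Z + X = 25 + 22 = 47; 47 < 48 — satisfied.
10. 16 mod 3 = 1 — satisfied.
11. S * T = 16 * 21 = 336 — satisfied.

The assignment fails constraints 2 and 6.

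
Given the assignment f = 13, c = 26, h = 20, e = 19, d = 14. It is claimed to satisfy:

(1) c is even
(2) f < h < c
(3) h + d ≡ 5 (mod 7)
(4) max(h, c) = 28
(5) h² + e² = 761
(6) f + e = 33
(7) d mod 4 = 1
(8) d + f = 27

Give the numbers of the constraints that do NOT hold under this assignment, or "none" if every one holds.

(1) c = 26 is even  ✔
(2) values 13 < 20 < 26  ✔
(3) h + d = 34; 34 mod 7 = 6, not 5  ✘
(4) max(20, 26) = 26, not 28  ✘
(5) h² + e² = 20² + 19² = 400 + 361 = 761  ✔
(6) f + e = 13 + 19 = 32, not 33  ✘
(7) 14 mod 4 = 2, not 1  ✘
(8) d + f = 14 + 13 = 27  ✔

No — constraints 3, 4, 6, and 7 are not satisfied.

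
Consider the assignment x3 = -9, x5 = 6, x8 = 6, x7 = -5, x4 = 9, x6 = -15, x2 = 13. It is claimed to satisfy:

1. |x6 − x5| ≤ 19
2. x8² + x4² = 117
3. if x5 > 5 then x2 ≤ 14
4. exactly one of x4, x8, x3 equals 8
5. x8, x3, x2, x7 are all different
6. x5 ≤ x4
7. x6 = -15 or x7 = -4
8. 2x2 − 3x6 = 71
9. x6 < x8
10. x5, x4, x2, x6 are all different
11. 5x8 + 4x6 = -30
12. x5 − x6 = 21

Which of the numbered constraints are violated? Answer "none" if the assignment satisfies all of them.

1. |-15 − 6| = 21; 21 > 19, exceeds bound 19  ✘
2. x8² + x4² = 6² + 9² = 36 + 81 = 117  ✔
3. x5 = 6 > 5, so we need x2 ≤ 14; x2 = 13 ≤ 14  ✔
4. x4=9, x8=6, x3=-9; 0 of them equal 8, not exactly one  ✘
5. values 6, -9, 13, -5 are pairwise distinct  ✔
6. x5 = 6, x4 = 9; 6 ≤ 9  ✔
7. x6 = -15 = -15 (first disjunct)  ✔
8. 2x2 − 3x6 = 2(13) − 3(-15) = 71  ✔
9. x6 = -15, x8 = 6; -15 < 6  ✔
10. values 6, 9, 13, -15 are pairwise distinct  ✔
11. 5x8 + 4x6 = 5(6) + 4(-15) = -30  ✔
12. x5 − x6 = 6 − (-15) = 21  ✔

Constraints 1, 4 are violated.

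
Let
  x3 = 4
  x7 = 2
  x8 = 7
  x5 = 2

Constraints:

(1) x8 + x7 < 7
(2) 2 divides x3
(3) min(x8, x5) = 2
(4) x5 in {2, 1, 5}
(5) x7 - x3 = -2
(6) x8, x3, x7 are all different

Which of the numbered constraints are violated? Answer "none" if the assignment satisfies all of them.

(1) x8 + x7 = 7 + 2 = 9; 9 ≥ 7, bound 7 not met — violated.
(2) 4 / 2 = 2, so 2 divides 4 — OK.
(3) min(7, 2) = 2 — OK.
(4) x5 = 2 is in {2, 1, 5} — OK.
(5) x7 - x3 = 2 - 4 = -2 — OK.
(6) values 7, 4, 2 are pairwise distinct — OK.

Constraint 1 is violated.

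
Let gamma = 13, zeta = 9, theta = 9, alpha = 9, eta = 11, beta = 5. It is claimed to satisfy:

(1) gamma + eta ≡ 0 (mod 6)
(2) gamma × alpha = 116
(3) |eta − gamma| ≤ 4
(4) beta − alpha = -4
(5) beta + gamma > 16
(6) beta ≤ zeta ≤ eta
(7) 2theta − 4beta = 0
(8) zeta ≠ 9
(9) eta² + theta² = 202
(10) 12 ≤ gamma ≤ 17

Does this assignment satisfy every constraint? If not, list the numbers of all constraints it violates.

(1) gamma + eta = 24; 24 mod 6 = 0 — holds.
(2) gamma × alpha = 13 × 9 = 117, not 116 — fails.
(3) |11 − 13| = 2; 2 ≤ 4 — holds.
(4) beta − alpha = 5 − 9 = -4 — holds.
(5) beta + gamma = 5 + 13 = 18; 18 > 16 — holds.
(6) values 5 ≤ 9 ≤ 11 — holds.
(7) 2theta − 4beta = 2(9) − 4(5) = -2, not 0 — fails.
(8) zeta = 9, but 9 is required to differ — fails.
(9) eta² + theta² = 11² + 9² = 121 + 81 = 202 — holds.
(10) gamma = 13 lies in [12, 17] — holds.

No — constraints 2, 7, and 8 are not satisfied.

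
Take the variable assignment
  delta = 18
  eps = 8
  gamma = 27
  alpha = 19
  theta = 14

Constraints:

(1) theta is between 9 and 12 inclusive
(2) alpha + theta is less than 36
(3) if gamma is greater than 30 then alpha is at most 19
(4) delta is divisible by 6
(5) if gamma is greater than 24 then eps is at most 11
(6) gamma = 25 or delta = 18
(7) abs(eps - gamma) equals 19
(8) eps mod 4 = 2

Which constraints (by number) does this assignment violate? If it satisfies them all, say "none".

Constraints 1 and 8 are violated.

(1) theta = 14 is outside [9, 12] — violated.
(2) alpha + theta = 19 + 14 = 33; 33 < 36 — OK.
(3) gamma = 27, not > 30; antecedent false, conditional vacuously true — OK.
(4) 18 / 6 = 3, so 6 divides 18 — OK.
(5) gamma = 27 > 24, so we need eps ≤ 11; eps = 8 ≤ 11 — OK.
(6) gamma = 27 ≠ 25, but delta = 18 = 18 (second disjunct) — OK.
(7) abs(8 - 27) = 19 — OK.
(8) 8 mod 4 = 0, not 2 — violated.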